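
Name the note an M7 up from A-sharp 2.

G-double-sharp 3

Counting seven letter names up from A lands on G.
A major seventh is 11 semitones; 11 semitones up from A#2 gives G##3.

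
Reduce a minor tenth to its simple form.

Each octave removed subtracts seven from the number: 10 − 7 = 3.
That makes a minor tenth a compound minor third — an octave plus a minor third.

minor third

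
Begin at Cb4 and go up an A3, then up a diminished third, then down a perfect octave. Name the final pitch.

Cb4 up an augmented third → E4 (5 semitones).
Up a diminished third from E4: Gb4 (2 semitones up).
Gb4 down a perfect octave → Gb3 (12 semitones).

Gb3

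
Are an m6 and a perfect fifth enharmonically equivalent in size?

No

8 semitones (minor sixth) vs 7 semitones (perfect fifth): not equal.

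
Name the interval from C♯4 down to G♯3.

Descending from C#4 to G#3 is the same interval as ascending G#3 to C#4.
G to C spans four letter names (G-A-B-C): a fourth.
G#3 to C#4 is 5 semitones, matching the perfect fourth exactly, so the quality is perfect.

perfect fourth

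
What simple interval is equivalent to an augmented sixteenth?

augmented 2nd

Take out 2 octaves (14 from the number): 16 − 14 = 2.
Quality carries through unchanged, so the simple form is an augmented second.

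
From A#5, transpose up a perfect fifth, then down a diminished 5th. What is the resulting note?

A##5

Up a perfect fifth from A#5: E#6 (7 semitones up).
A diminished fifth down from E#6 is A##5.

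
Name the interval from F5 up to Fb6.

diminished octave

F to F is the same letter name, plus an octave — that makes it an octave of some quality.
The perfect octave is 12 semitones; here we have 11, one semitone narrower: diminished.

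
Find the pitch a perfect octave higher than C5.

C6

The letter stays C (same as the start), shifted an octave up.
A perfect octave is 12 semitones; 12 semitones up from C5 gives C6.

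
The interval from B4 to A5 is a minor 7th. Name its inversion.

major second

Interval numbers invert to sum to nine: 7 + 2 = 9, so a seventh inverts to a second.
The quality also flips — minor becomes major — giving a major second.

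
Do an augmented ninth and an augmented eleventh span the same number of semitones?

An augmented ninth spans 15 semitones; an augmented eleventh spans 18 semitones. They differ by 3.

No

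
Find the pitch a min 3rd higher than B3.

Counting three letter names up from B lands on D.
A minor third is 3 semitones; 3 semitones up from B3 gives D4.

D4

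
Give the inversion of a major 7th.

The rule of nine gives the new number: 9 − 7 = 2, so a seventh becomes a second.
Quality inverts too: major becomes minor. That makes the inversion a minor second.

minor 2nd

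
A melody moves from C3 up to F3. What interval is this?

perfect fourth

C to F spans four letter names (C-D-E-F) — that makes it a fourth of some quality.
The perfect fourth spans 5 semitones, and C3 to F3 is exactly 5 semitones — so this is a perfect fourth.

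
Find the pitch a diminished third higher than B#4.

Counting three letter names up from B lands on D.
Moving 2 semitones up from B#4 (the size of a diminished third) reaches D5.

D5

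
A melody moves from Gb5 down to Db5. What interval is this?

Descending from Gb5 to Db5 is the same interval as ascending Db5 to Gb5.
D to G spans four letter names (D-E-F-G) — that makes it a fourth of some quality.
Db5 to Gb5 is 5 semitones, matching the perfect fourth exactly, so the quality is perfect.

perfect fourth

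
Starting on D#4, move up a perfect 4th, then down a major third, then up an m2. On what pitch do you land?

A perfect fourth up from D#4 is G#4.
A major third down from G#4 is E4.
Up a minor second from E4: F4 (1 semitone up).

F4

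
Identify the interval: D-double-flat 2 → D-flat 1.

diminished 8th

Descending from Dbb2 to Db1 is the same interval as ascending Db1 to Dbb2.
D to D is the same letter name, plus an octave — that makes it an octave of some quality.
A perfect octave would be 12 semitones; Db1 to Dbb2 is 11, one semitone narrower, so the interval is diminished.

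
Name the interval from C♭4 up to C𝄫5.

d8

C to C is the same letter name, plus an octave — that makes it an octave of some quality.
The perfect octave is 12 semitones; here we have 11, one semitone narrower: diminished.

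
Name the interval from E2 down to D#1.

minor 9th

Descending from E2 to D#1 is the same interval as ascending D#1 to E2.
D to E spans two letter names (D-E), plus an octave: a ninth.
At 13 semitones, D#1→E2 falls one short of a major ninth: minor.
(Equivalently, a compound minor second: a minor second plus an octave.)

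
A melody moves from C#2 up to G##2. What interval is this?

C to G spans five letter names (C-D-E-F-G), so the interval is some kind of fifth.
The perfect fifth is 7 semitones; here we have 8, one semitone wider: augmented.

A5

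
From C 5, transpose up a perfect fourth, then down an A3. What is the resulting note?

A perfect fourth up from C5 is F5.
An augmented third down from F5 is Dbb5.

D double-flat 5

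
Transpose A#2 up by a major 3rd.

Three letter names up from A: C.
A major third is 4 semitones; 4 semitones up from A#2 gives C##3.

C##3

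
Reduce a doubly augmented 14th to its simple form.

doubly augmented 7th

Subtracting seven from the interval number removes an octave: 14 − 7 = 7.
So a doubly augmented fourteenth is an octave plus a doubly augmented seventh. The quality is unchanged.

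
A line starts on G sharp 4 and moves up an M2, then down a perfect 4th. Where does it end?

G#4 up a major second → A#4 (2 semitones).
Down a perfect fourth from A#4: E#4 (5 semitones down).

E sharp 4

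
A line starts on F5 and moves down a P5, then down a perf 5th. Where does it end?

Eb4

A perfect fifth down from F5 is Bb4.
A perfect fifth down from Bb4 is Eb4.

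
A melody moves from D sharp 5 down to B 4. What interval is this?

major third

Descending from D#5 to B4 is the same interval as ascending B4 to D#5.
B to D spans three letter names (B-C-D), so the interval is some kind of third.
The major third spans 4 semitones, and B4 to D#5 is exactly 4 semitones — so this is a major third.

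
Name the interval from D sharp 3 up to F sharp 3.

minor third

D to F spans three letter names (D-E-F): a third.
A major third would be 4 semitones, but D#3 to F#3 is 3 — one semitone narrower, making it a minor third.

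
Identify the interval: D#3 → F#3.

D to F spans three letter names (D-E-F) — that makes it a third of some quality.
D#3 to F#3 is 3 semitones, a half step short of the major third (4), so this is minor.

m3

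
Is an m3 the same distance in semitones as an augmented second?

Yes

Both span 3 semitones: a minor third and an augmented second are the same chromatic distance.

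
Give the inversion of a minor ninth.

First reduce the compound minor ninth to its simple form, a minor second.
Inverted interval numbers add to nine, so a second pairs with a seventh (2 + 7 = 9).
And minor becomes major under inversion, so we get a major seventh.

major 7th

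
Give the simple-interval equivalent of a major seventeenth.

Subtracting seven from the interval number removes an octave: 17 − 14 = 3.
That makes a major seventeenth a compound major third — 2 octaves plus a major third.

major 3rd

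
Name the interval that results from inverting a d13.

augmented third

First reduce the compound diminished thirteenth to its simple form, a diminished sixth.
Inverted interval numbers add to nine, so a sixth pairs with a third (6 + 3 = 9).
Quality inverts too: diminished becomes augmented. That makes the inversion an augmented third.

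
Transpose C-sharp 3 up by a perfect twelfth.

Five letters up from C (plus an octave) reaches G.
Moving 19 semitones up from C#3 (the size of a perfect twelfth) reaches G#4.

G-sharp 4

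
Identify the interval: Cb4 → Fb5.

perfect eleventh

C to F spans four letter names (C-D-E-F), plus an octave: an eleventh.
Counting semitones, Cb4→Fb5 is 17, which is the perfect eleventh.
(Equivalently, a compound perfect fourth: a perfect fourth plus an octave.)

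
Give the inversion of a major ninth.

m7

First reduce the compound major ninth to its simple form, a major second.
Inverted interval numbers add to nine, so a second pairs with a seventh (2 + 7 = 9).
The quality also flips — major becomes minor — giving a minor seventh.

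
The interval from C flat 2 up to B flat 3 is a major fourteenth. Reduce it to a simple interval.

major 7th

Each octave removed subtracts seven from the number: 14 − 7 = 7.
That makes a major fourteenth a compound major seventh — an octave plus a major seventh.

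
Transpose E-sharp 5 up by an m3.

G-sharp 5

Counting three letter names up from E lands on G.
A minor third spans 3 semitones, so from E#5 the target pitch is G#5.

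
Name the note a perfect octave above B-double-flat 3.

An octave keeps the letter name B, an octave up from B.
Moving 12 semitones up from Bbb3 (the size of a perfect octave) reaches Bbb4.

B-double-flat 4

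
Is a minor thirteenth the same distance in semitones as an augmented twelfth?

Both span 20 semitones: a minor thirteenth and an augmented twelfth are the same chromatic distance.

Yes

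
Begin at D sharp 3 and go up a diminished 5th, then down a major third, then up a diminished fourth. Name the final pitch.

A diminished fifth up from D#3 is A3.
A3 down a major third → F3 (4 semitones).
A diminished fourth up from F3 is Bbb3.

B double-flat 3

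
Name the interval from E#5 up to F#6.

minor 9th

E to F spans two letter names (E-F), plus an octave, so the interval is some kind of ninth.
E#5 to F#6 is 13 semitones, a half step short of the major ninth (14), so this is minor.
(Equivalently, a compound minor second: a minor second plus an octave.)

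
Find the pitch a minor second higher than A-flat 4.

B-double-flat 4

Counting two letter names up from A lands on B.
A minor second is 1 semitone; 1 semitone up from Ab4 gives Bbb4.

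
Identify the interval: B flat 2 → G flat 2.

major third

Descending from Bb2 to Gb2 is the same interval as ascending Gb2 to Bb2.
G to B spans three letter names (G-A-B), so the interval is some kind of third.
Counting semitones, Gb2→Bb2 is 4, which is the major third.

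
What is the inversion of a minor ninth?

First reduce the compound minor ninth to its simple form, a minor second.
The rule of nine gives the new number: 9 − 2 = 7, so a second becomes a seventh.
The quality also flips — minor becomes major — giving a major seventh.

major 7th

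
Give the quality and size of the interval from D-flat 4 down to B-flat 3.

minor 3rd

Descending from Db4 to Bb3 is the same interval as ascending Bb3 to Db4.
B to D spans three letter names (B-C-D) — that makes it a third of some quality.
A major third would be 4 semitones, but Bb3 to Db4 is 3 — one semitone narrower, making it a minor third.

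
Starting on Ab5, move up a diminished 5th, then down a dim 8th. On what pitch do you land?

Eb5

A diminished fifth up from Ab5 is Ebb6.
A diminished octave down from Ebb6 is Eb5.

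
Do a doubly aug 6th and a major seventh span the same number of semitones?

Yes

A doubly augmented sixth spans 11 semitones, and a major seventh also spans 11 semitones — they're enharmonic.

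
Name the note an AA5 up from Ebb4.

B4

Five letter names up from E: B.
A doubly augmented fifth is 9 semitones; 9 semitones up from Ebb4 gives B4.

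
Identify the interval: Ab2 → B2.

augmented second

A to B spans two letter names (A-B) — that makes it a second of some quality.
The major second is 2 semitones; here we have 3, one semitone wider: augmented.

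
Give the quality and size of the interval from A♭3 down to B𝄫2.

Descending from Ab3 to Bbb2 is the same interval as ascending Bbb2 to Ab3.
B to A spans seven letter names (B-C-D-E-F-G-A) — that makes it a seventh of some quality.
The major seventh spans 11 semitones, and Bbb2 to Ab3 is exactly 11 semitones — so this is a major seventh.

M7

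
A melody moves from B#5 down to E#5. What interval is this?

perfect 5th

Descending from B#5 to E#5 is the same interval as ascending E#5 to B#5.
E to B spans five letter names (E-F-G-A-B), so the interval is some kind of fifth.
Counting semitones, E#5→B#5 is 7, which is the perfect fifth.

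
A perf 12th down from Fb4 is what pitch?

Five letters down from F (plus an octave) reaches B.
A perfect twelfth is 19 semitones; 19 semitones down from Fb4 gives Bbb2.

Bbb2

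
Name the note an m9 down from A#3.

Two letters down from A (plus an octave) reaches G.
Moving 13 semitones down from A#3 (the size of a minor ninth) reaches G##2.

G##2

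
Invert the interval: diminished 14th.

augmented 2nd

First reduce the compound diminished fourteenth to its simple form, a diminished seventh.
Inverted interval numbers add to nine, so a seventh pairs with a second (7 + 2 = 9).
And diminished becomes augmented under inversion, so we get an augmented second.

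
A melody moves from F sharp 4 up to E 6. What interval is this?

minor fourteenth

F to E spans seven letter names (F-G-A-B-C-D-E), plus an octave — that makes it a fourteenth of some quality.
F#4 to E6 is 22 semitones, a half step short of the major fourteenth (23), so this is minor.
(Equivalently, a compound minor seventh: a minor seventh plus an octave.)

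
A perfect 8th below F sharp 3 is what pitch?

The letter stays F (same as the start), shifted an octave down.
A perfect octave is 12 semitones; 12 semitones down from F#3 gives F#2.

F sharp 2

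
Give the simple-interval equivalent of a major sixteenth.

Subtracting seven from the interval number removes an octave: 16 − 14 = 2.
That makes a major sixteenth a compound major second — 2 octaves plus a major second.

M2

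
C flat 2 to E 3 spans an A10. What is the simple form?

Take out an octave (7 from the number): 10 − 7 = 3.
Quality carries through unchanged, so the simple form is an augmented third.

augmented 3rd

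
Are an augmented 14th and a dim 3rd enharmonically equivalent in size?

No

An augmented fourteenth spans 24 semitones; a diminished third spans 2 semitones. They differ by 22.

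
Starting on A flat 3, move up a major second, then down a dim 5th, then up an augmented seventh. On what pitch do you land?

D double-sharp 4

A major second up from Ab3 is Bb3.
A diminished fifth down from Bb3 is E3.
E3 up an augmented seventh → D##4 (12 semitones).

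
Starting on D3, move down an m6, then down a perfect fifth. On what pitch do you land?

Down a minor sixth from D3: F#2 (8 semitones down).
Down a perfect fifth from F#2: B1 (7 semitones down).

B1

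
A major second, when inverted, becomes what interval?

Inverted interval numbers add to nine, so a second pairs with a seventh (2 + 7 = 9).
The quality also flips — major becomes minor — giving a minor seventh.

minor seventh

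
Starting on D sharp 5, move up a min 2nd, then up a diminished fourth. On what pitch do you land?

A flat 5

A minor second up from D#5 is E5.
E5 up a diminished fourth → Ab5 (4 semitones).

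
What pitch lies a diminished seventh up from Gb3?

Fbb4

The seventh takes the letter from G up to F.
Moving 9 semitones up from Gb3 (the size of a diminished seventh) reaches Fbb4.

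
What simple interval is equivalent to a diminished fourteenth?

Take out an octave (7 from the number): 14 − 7 = 7.
So a diminished fourteenth is an octave plus a diminished seventh. The quality is unchanged.

d7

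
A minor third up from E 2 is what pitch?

The third takes the letter from E up to G.
Moving 3 semitones up from E2 (the size of a minor third) reaches G2.

G 2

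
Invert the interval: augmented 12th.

diminished 4th

First reduce the compound augmented twelfth to its simple form, an augmented fifth.
Interval numbers invert to sum to nine: 5 + 4 = 9, so a fifth inverts to a fourth.
Quality inverts too: augmented becomes diminished. That makes the inversion a diminished fourth.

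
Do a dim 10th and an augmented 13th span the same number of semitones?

14 semitones (diminished tenth) vs 22 semitones (augmented thirteenth): not equal.

No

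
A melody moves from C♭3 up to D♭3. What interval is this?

C to D spans two letter names (C-D): a second.
The major second spans 2 semitones, and Cb3 to Db3 is exactly 2 semitones — so this is a major second.

major second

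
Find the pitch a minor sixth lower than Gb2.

Six letter names down from G: B.
Moving 8 semitones down from Gb2 (the size of a minor sixth) reaches Bb1.

Bb1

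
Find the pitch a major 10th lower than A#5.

F#4

Three letters down from A (plus an octave) reaches F.
A major tenth is 16 semitones; 16 semitones down from A#5 gives F#4.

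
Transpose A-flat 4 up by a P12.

E-flat 6

Five letters up from A (plus an octave) reaches E.
A perfect twelfth spans 19 semitones, so from Ab4 the target pitch is Eb6.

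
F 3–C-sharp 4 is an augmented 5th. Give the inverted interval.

diminished fourth

Inverted interval numbers add to nine, so a fifth pairs with a fourth (5 + 4 = 9).
The quality also flips — augmented becomes diminished — giving a diminished fourth.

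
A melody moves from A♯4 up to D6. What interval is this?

A to D spans four letter names (A-B-C-D), plus an octave — that makes it an eleventh of some quality.
A perfect eleventh would be 17 semitones; A#4 to D6 is 16, one semitone narrower, so the interval is diminished.
(Equivalently, a compound diminished fourth: a diminished fourth plus an octave.)

d11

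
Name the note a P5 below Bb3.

Eb3

The fifth takes the letter from B down to E.
A perfect fifth spans 7 semitones, so from Bb3 the target pitch is Eb3.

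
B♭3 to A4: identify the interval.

B to A spans seven letter names (B-C-D-E-F-G-A): a seventh.
The major seventh spans 11 semitones, and Bb3 to A4 is exactly 11 semitones — so this is a major seventh.

major seventh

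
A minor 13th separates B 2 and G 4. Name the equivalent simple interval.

m6

Each octave removed subtracts seven from the number: 13 − 7 = 6.
That makes a minor thirteenth a compound minor sixth — an octave plus a minor sixth.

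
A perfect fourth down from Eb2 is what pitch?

Counting four letter names down from E lands on B.
A perfect fourth spans 5 semitones, so from Eb2 the target pitch is Bb1.

Bb1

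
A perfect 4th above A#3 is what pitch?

Counting four letter names up from A lands on D.
Moving 5 semitones up from A#3 (the size of a perfect fourth) reaches D#4.

D#4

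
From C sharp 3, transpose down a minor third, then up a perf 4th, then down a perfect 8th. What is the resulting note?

D sharp 2

A minor third down from C#3 is A#2.
Up a perfect fourth from A#2: D#3 (5 semitones up).
Down a perfect octave from D#3: D#2 (12 semitones down).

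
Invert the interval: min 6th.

major 3rd

Inverted interval numbers add to nine, so a sixth pairs with a third (6 + 3 = 9).
And minor becomes major under inversion, so we get a major third.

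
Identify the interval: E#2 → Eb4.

doubly diminished 15th

E to E is the same letter name, plus 2 octaves, so the interval is some kind of fifteenth.
E#2 to Eb4 spans 22 semitones — two semitones narrower than the perfect fifteenth (24) — giving a doubly diminished fifteenth.
(Equivalently, a compound doubly diminished octave: a doubly diminished octave plus an octave.)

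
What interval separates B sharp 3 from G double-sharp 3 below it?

minor third

Descending from B#3 to G##3 is the same interval as ascending G##3 to B#3.
G to B spans three letter names (G-A-B) — that makes it a third of some quality.
G##3 to B#3 is 3 semitones, a half step short of the major third (4), so this is minor.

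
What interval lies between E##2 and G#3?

E to G spans three letter names (E-F-G), plus an octave — that makes it a tenth of some quality.
A major tenth would be 16 semitones; E##2 to G#3 is 14, two semitones narrower, so the interval is diminished.
(Equivalently, a compound diminished third: a diminished third plus an octave.)

diminished tenth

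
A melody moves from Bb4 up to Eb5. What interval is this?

B to E spans four letter names (B-C-D-E): a fourth.
Bb4 to Eb5 is 5 semitones, matching the perfect fourth exactly, so the quality is perfect.

perfect fourth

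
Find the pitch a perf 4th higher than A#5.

The fourth takes the letter from A up to D.
A perfect fourth spans 5 semitones, so from A#5 the target pitch is D#6.

D#6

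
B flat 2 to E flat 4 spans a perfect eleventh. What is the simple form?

P4

Each octave removed subtracts seven from the number: 11 − 7 = 4.
Quality carries through unchanged, so the simple form is a perfect fourth.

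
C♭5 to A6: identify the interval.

C to A spans six letter names (C-D-E-F-G-A), plus an octave — that makes it a thirteenth of some quality.
A major thirteenth would be 21 semitones; Cb5 to A6 is 22, one semitone wider, so the interval is augmented.
(Equivalently, a compound augmented sixth: an augmented sixth plus an octave.)

augmented 13th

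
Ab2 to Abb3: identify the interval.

diminished 8th

A to A is the same letter name, plus an octave: an octave.
A perfect octave would be 12 semitones; Ab2 to Abb3 is 11, one semitone narrower, so the interval is diminished.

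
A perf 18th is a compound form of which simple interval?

Each octave removed subtracts seven from the number: 18 − 14 = 4.
That makes a perfect eighteenth a compound perfect fourth — 2 octaves plus a perfect fourth.

P4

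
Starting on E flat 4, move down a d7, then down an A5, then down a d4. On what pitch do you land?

A diminished seventh down from Eb4 is F#3.
F#3 down an augmented fifth → Bb2 (8 semitones).
Down a diminished fourth from Bb2: F#2 (4 semitones down).

F sharp 2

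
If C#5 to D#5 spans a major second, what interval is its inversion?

The rule of nine gives the new number: 9 − 2 = 7, so a second becomes a seventh.
And major becomes minor under inversion, so we get a minor seventh.

minor 7th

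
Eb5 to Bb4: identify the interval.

Descending from Eb5 to Bb4 is the same interval as ascending Bb4 to Eb5.
B to E spans four letter names (B-C-D-E): a fourth.
Bb4 to Eb5 is 5 semitones, matching the perfect fourth exactly, so the quality is perfect.

perfect fourth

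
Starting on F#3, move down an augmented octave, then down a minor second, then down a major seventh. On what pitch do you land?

F1

An augmented octave down from F#3 is F2.
A minor second down from F2 is E2.
A major seventh down from E2 is F1.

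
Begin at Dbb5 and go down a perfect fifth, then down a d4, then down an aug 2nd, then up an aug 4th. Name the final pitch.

Fb4

Dbb5 down a perfect fifth → Gbb4 (7 semitones).
A diminished fourth down from Gbb4 is Db4.
An augmented second down from Db4 is Cbb4.
Cbb4 up an augmented fourth → Fb4 (6 semitones).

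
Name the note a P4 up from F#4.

B4

Four letter names up from F: B.
Moving 5 semitones up from F#4 (the size of a perfect fourth) reaches B4.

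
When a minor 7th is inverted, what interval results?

The rule of nine gives the new number: 9 − 7 = 2, so a seventh becomes a second.
The quality also flips — minor becomes major — giving a major second.

M2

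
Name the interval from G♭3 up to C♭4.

P4

G to C spans four letter names (G-A-B-C): a fourth.
The perfect fourth spans 5 semitones, and Gb3 to Cb4 is exactly 5 semitones — so this is a perfect fourth.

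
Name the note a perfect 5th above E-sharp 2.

Five letter names up from E: B.
Moving 7 semitones up from E#2 (the size of a perfect fifth) reaches B#2.

B-sharp 2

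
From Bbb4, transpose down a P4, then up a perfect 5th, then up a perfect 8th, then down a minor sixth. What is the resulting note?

Down a perfect fourth from Bbb4: Fb4 (5 semitones down).
A perfect fifth up from Fb4 is Cb5.
A perfect octave up from Cb5 is Cb6.
Down a minor sixth from Cb6: Eb5 (8 semitones down).

Eb5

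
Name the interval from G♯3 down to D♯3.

perfect 4th

Descending from G#3 to D#3 is the same interval as ascending D#3 to G#3.
D to G spans four letter names (D-E-F-G) — that makes it a fourth of some quality.
The perfect fourth spans 5 semitones, and D#3 to G#3 is exactly 5 semitones — so this is a perfect fourth.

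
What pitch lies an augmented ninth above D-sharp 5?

The ninth's letter: D up two letter names plus an octave → E.
An augmented ninth is 15 semitones; 15 semitones up from D#5 gives E##6.

E-double-sharp 6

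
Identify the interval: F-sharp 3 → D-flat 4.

F to D spans six letter names (F-G-A-B-C-D), so the interval is some kind of sixth.
The major sixth is 9 semitones; here we have 7, two semitones narrower: diminished.

diminished sixth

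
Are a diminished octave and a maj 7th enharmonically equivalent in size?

Both span 11 semitones: a diminished octave and a major seventh are the same chromatic distance.

Yes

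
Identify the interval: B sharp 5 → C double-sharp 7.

M9

B to C spans two letter names (B-C), plus an octave, so the interval is some kind of ninth.
The major ninth spans 14 semitones, and B#5 to C##7 is exactly 14 semitones — so this is a major ninth.
(Equivalently, a compound major second: a major second plus an octave.)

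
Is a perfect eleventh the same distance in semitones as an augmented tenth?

Yes

A perfect eleventh spans 17 semitones, and an augmented tenth also spans 17 semitones — they're enharmonic.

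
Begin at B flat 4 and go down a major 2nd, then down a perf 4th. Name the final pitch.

Down a major second from Bb4: Ab4 (2 semitones down).
Ab4 down a perfect fourth → Eb4 (5 semitones).

E flat 4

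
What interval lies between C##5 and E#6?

minor tenth

C to E spans three letter names (C-D-E), plus an octave, so the interval is some kind of tenth.
At 15 semitones, C##5→E#6 falls one short of a major tenth: minor.
(Equivalently, a compound minor third: a minor third plus an octave.)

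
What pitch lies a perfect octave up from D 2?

D 3

An octave keeps the letter name D, an octave up from D.
A perfect octave is 12 semitones; 12 semitones up from D2 gives D3.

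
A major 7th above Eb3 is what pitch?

Counting seven letter names up from E lands on D.
A major seventh spans 11 semitones, so from Eb3 the target pitch is D4.

D4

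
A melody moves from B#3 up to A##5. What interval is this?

major 14th

B to A spans seven letter names (B-C-D-E-F-G-A), plus an octave — that makes it a fourteenth of some quality.
Counting semitones, B#3→A##5 is 23, which is the major fourteenth.
(Equivalently, a compound major seventh: a major seventh plus an octave.)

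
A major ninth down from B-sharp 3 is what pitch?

The ninth's letter: B down two letter names plus an octave → A.
A major ninth spans 14 semitones, so from B#3 the target pitch is A#2.

A-sharp 2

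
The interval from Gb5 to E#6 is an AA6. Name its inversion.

doubly diminished third

Interval numbers invert to sum to nine: 6 + 3 = 9, so a sixth inverts to a third.
The quality also flips — doubly augmented becomes doubly diminished — giving a doubly diminished third.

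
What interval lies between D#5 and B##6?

augmented 13th

D to B spans six letter names (D-E-F-G-A-B), plus an octave, so the interval is some kind of thirteenth.
D#5 to B##6 spans 22 semitones — one semitone wider than the major thirteenth (21) — giving an augmented thirteenth.
(Equivalently, a compound augmented sixth: an augmented sixth plus an octave.)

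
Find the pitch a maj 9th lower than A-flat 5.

G-flat 4

The ninth's letter: A down two letter names plus an octave → G.
A major ninth spans 14 semitones, so from Ab5 the target pitch is Gb4.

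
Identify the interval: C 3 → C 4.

C to C is the same letter name, plus an octave: an octave.
Counting semitones, C3→C4 is 12, which is the perfect octave.

perfect octave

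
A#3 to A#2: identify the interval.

perfect octave

Descending from A#3 to A#2 is the same interval as ascending A#2 to A#3.
A to A is the same letter name, plus an octave — that makes it an octave of some quality.
The perfect octave spans 12 semitones, and A#2 to A#3 is exactly 12 semitones — so this is a perfect octave.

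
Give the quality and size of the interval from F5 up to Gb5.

minor second

F to G spans two letter names (F-G) — that makes it a second of some quality.
At 1 semitone, F5→Gb5 falls one short of a major second: minor.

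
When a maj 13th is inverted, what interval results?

minor third

First reduce the compound major thirteenth to its simple form, a major sixth.
Interval numbers invert to sum to nine: 6 + 3 = 9, so a sixth inverts to a third.
And major becomes minor under inversion, so we get a minor third.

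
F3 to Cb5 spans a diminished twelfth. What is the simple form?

Take out an octave (7 from the number): 12 − 7 = 5.
That makes a diminished twelfth a compound diminished fifth — an octave plus a diminished fifth.

diminished 5th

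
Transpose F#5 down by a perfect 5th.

B4

Counting five letter names down from F lands on B.
A perfect fifth spans 7 semitones, so from F#5 the target pitch is B4.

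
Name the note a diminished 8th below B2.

B#1

The letter stays B (same as the start), shifted an octave down.
Moving 11 semitones down from B2 (the size of a diminished octave) reaches B#1.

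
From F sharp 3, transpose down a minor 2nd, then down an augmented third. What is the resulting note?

C 3

F#3 down a minor second → E#3 (1 semitone).
E#3 down an augmented third → C3 (5 semitones).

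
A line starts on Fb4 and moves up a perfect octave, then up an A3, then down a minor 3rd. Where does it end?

Fb4 up a perfect octave → Fb5 (12 semitones).
An augmented third up from Fb5 is A5.
A minor third down from A5 is F#5.

F#5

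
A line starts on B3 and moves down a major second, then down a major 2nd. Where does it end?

B3 down a major second → A3 (2 semitones).
A3 down a major second → G3 (2 semitones).

G3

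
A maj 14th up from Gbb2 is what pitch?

The fourteenth's letter: G up seven letter names plus an octave → F.
A major fourteenth is 23 semitones; 23 semitones up from Gbb2 gives Fb4.

Fb4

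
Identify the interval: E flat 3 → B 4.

E to B spans five letter names (E-F-G-A-B), plus an octave: a twelfth.
A perfect twelfth would be 19 semitones; Eb3 to B4 is 20, one semitone wider, so the interval is augmented.
(Equivalently, a compound augmented fifth: an augmented fifth plus an octave.)

augmented twelfth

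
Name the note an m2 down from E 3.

The second takes the letter from E down to D.
A minor second is 1 semitone; 1 semitone down from E3 gives D#3.

D-sharp 3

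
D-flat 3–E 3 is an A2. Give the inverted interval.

Inverted interval numbers add to nine, so a second pairs with a seventh (2 + 7 = 9).
The quality also flips — augmented becomes diminished — giving a diminished seventh.

d7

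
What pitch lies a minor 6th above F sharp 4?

Counting six letter names up from F lands on D.
Moving 8 semitones up from F#4 (the size of a minor sixth) reaches D5.

D 5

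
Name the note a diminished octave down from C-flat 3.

An octave keeps the letter name C, an octave down from C.
A diminished octave spans 11 semitones, so from Cb3 the target pitch is C2.

C 2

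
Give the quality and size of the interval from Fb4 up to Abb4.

F to A spans three letter names (F-G-A): a third.
At 3 semitones, Fb4→Abb4 falls one short of a major third: minor.

minor 3rd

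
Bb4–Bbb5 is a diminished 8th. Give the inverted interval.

The rule of nine gives the new number: 9 − 8 = 1, so an octave becomes a unison.
And diminished becomes augmented under inversion, so we get an augmented unison.

A1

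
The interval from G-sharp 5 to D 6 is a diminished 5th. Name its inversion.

The rule of nine gives the new number: 9 − 5 = 4, so a fifth becomes a fourth.
And diminished becomes augmented under inversion, so we get an augmented fourth.

augmented 4th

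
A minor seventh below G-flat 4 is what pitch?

A-flat 3

Seven letter names down from G: A.
A minor seventh spans 10 semitones, so from Gb4 the target pitch is Ab3.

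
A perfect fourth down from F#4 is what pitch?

Counting four letter names down from F lands on C.
A perfect fourth spans 5 semitones, so from F#4 the target pitch is C#4.

C#4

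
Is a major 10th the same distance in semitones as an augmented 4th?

16 semitones (major tenth) vs 6 semitones (augmented fourth): not equal.

No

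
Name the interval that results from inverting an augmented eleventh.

First reduce the compound augmented eleventh to its simple form, an augmented fourth.
Interval numbers invert to sum to nine: 4 + 5 = 9, so a fourth inverts to a fifth.
And augmented becomes diminished under inversion, so we get a diminished fifth.

d5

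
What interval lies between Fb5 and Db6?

major 6th

F to D spans six letter names (F-G-A-B-C-D), so the interval is some kind of sixth.
The major sixth spans 9 semitones, and Fb5 to Db6 is exactly 9 semitones — so this is a major sixth.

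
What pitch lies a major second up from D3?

E3

Counting two letter names up from D lands on E.
Moving 2 semitones up from D3 (the size of a major second) reaches E3.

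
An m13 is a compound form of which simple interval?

m6

Subtracting seven from the interval number removes an octave: 13 − 7 = 6.
That makes a minor thirteenth a compound minor sixth — an octave plus a minor sixth.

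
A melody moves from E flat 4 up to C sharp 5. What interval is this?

augmented sixth

E to C spans six letter names (E-F-G-A-B-C), so the interval is some kind of sixth.
Eb4 to C#5 spans 10 semitones — one semitone wider than the major sixth (9) — giving an augmented sixth.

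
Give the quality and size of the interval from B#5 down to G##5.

minor third

Descending from B#5 to G##5 is the same interval as ascending G##5 to B#5.
G to B spans three letter names (G-A-B): a third.
A major third would be 4 semitones, but G##5 to B#5 is 3 — one semitone narrower, making it a minor third.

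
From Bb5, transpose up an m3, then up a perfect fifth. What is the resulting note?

Ab6

Up a minor third from Bb5: Db6 (3 semitones up).
Db6 up a perfect fifth → Ab6 (7 semitones).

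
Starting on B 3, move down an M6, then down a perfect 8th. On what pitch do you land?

D 2

A major sixth down from B3 is D3.
A perfect octave down from D3 is D2.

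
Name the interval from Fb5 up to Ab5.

F to A spans three letter names (F-G-A), so the interval is some kind of third.
Fb5 to Ab5 is 4 semitones, matching the major third exactly, so the quality is major.

major 3rd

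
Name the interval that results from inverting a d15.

First reduce the compound diminished fifteenth to its simple form, a diminished octave.
Interval numbers invert to sum to nine: 8 + 1 = 9, so an octave inverts to a unison.
And diminished becomes augmented under inversion, so we get an augmented unison.

augmented 1st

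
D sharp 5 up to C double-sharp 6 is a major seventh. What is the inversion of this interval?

m2

Interval numbers invert to sum to nine: 7 + 2 = 9, so a seventh inverts to a second.
Quality inverts too: major becomes minor. That makes the inversion a minor second.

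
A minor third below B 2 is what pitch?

The third takes the letter from B down to G.
Moving 3 semitones down from B2 (the size of a minor third) reaches G#2.

G-sharp 2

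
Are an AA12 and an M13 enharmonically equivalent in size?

A doubly augmented twelfth = 21 semitones = a major thirteenth; enharmonically equal.

Yes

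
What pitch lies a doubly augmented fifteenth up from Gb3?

G#5

The letter stays G (same as the start), shifted two octaves up.
Moving 26 semitones up from Gb3 (the size of a doubly augmented fifteenth) reaches G#5.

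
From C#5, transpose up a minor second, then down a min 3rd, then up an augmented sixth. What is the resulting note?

C#5 up a minor second → D5 (1 semitone).
D5 down a minor third → B4 (3 semitones).
An augmented sixth up from B4 is G##5.

G##5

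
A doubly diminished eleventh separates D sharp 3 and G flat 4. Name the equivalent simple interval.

Take out an octave (7 from the number): 11 − 7 = 4.
Quality carries through unchanged, so the simple form is a doubly diminished fourth.

doubly diminished fourth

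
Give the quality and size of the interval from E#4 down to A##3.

Descending from E#4 to A##3 is the same interval as ascending A##3 to E#4.
A to E spans five letter names (A-B-C-D-E), so the interval is some kind of fifth.
A##3 to E#4 spans 6 semitones — one semitone narrower than the perfect fifth (7) — giving a diminished fifth.

diminished 5th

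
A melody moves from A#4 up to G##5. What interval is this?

A to G spans seven letter names (A-B-C-D-E-F-G) — that makes it a seventh of some quality.
A#4 to G##5 is 11 semitones, matching the major seventh exactly, so the quality is major.

major seventh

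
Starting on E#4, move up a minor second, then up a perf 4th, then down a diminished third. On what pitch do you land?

E#4 up a minor second → F#4 (1 semitone).
F#4 up a perfect fourth → B4 (5 semitones).
Down a diminished third from B4: G##4 (2 semitones down).

G##4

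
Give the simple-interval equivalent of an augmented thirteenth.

A6

Take out an octave (7 from the number): 13 − 7 = 6.
So an augmented thirteenth is an octave plus an augmented sixth. The quality is unchanged.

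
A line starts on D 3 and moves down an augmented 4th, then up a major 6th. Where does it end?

F 3

Down an augmented fourth from D3: Ab2 (6 semitones down).
A major sixth up from Ab2 is F3.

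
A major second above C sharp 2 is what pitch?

D sharp 2

Counting two letter names up from C lands on D.
A major second spans 2 semitones, so from C#2 the target pitch is D#2.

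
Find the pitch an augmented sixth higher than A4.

Six letter names up from A: F.
An augmented sixth spans 10 semitones, so from A4 the target pitch is F##5.

F##5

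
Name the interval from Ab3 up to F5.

M13

A to F spans six letter names (A-B-C-D-E-F), plus an octave, so the interval is some kind of thirteenth.
The major thirteenth spans 21 semitones, and Ab3 to F5 is exactly 21 semitones — so this is a major thirteenth.
(Equivalently, a compound major sixth: a major sixth plus an octave.)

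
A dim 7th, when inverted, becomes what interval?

The rule of nine gives the new number: 9 − 7 = 2, so a seventh becomes a second.
The quality also flips — diminished becomes augmented — giving an augmented second.

augmented second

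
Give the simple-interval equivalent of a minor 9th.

minor 2nd

Take out an octave (7 from the number): 9 − 7 = 2.
Quality carries through unchanged, so the simple form is a minor second.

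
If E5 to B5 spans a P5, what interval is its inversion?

Interval numbers invert to sum to nine: 5 + 4 = 9, so a fifth inverts to a fourth.
The quality also flips — perfect stays perfect — giving a perfect fourth.

perfect 4th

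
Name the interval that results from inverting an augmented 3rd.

Interval numbers invert to sum to nine: 3 + 6 = 9, so a third inverts to a sixth.
And augmented becomes diminished under inversion, so we get a diminished sixth.

d6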